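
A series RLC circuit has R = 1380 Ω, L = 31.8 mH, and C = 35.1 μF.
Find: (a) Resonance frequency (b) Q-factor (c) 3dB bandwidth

Step 1 — Resonance: ω₀ = 1/√(LC) = 1/√(0.0318·3.51e-05) = 946.5 rad/s.
Step 2 — f₀ = ω₀/(2π) = 150.6 Hz.
Step 3 — Series Q: Q = ω₀L/R = 946.5·0.0318/1380 = 0.02181.
Step 4 — Bandwidth: Δω = ω₀/Q = 4.34e+04 rad/s; BW = Δω/(2π) = 6907 Hz.

(a) f₀ = 150.6 Hz  (b) Q = 0.02181  (c) BW = 6907 Hz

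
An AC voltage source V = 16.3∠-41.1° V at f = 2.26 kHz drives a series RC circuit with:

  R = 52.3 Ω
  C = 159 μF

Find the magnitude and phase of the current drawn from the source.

Step 1 — Angular frequency: ω = 2π·f = 2π·2260 = 1.42e+04 rad/s.
Step 2 — Component impedances:
  R: Z = R = 52.3 Ω
  C: Z = 1/(jωC) = -j/(ω·C) = 0 - j0.4429 Ω
Step 3 — Series combination: Z_total = R + C = 52.3 - j0.4429 Ω = 52.3∠-0.5° Ω.
Step 4 — Source phasor: V = 16.3∠-41.1° V = 12.28 - j10.72 V.
Step 5 — Ohm's law: I = V / Z_total = (12.28 - j10.72) / (52.3 - j0.4429) = 0.2366 - j0.2029 A.
Step 6 — Convert to polar: |I| = 0.3117 A, ∠I = -40.6°.

I = 0.3117∠-40.6° A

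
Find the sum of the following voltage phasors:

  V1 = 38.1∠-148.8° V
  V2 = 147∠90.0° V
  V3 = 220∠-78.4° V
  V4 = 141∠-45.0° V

Step 1 — Convert each phasor to rectangular form:
  V1 = 38.1·(cos(-148.8°) + j·sin(-148.8°)) = -32.59 - j19.74 V
  V2 = 147·(cos(90.0°) + j·sin(90.0°)) = 0 + j147 V
  V3 = 220·(cos(-78.4°) + j·sin(-78.4°)) = 44.24 - j215.5 V
  V4 = 141·(cos(-45.0°) + j·sin(-45.0°)) = 99.7 - j99.7 V
Step 2 — Sum components: V_total = 111.3 - j187.9 V.
Step 3 — Convert to polar: |V_total| = 218.5 V, ∠V_total = -59.4°.

V_total = 218.5∠-59.4° V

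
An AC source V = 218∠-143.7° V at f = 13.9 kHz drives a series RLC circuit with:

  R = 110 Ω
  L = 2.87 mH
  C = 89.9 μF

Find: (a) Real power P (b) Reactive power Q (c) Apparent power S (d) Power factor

Step 1 — Angular frequency: ω = 2π·f = 2π·1.39e+04 = 8.734e+04 rad/s.
Step 2 — Component impedances:
  R: Z = R = 110 Ω
  L: Z = jωL = j·8.734e+04·0.00287 = 0 + j250.7 Ω
  C: Z = 1/(jωC) = -j/(ω·C) = 0 - j0.1274 Ω
Step 3 — Series combination: Z_total = R + L + C = 110 + j250.5 Ω = 273.6∠66.3° Ω.
Step 4 — Source phasor: V = 218∠-143.7° V = -175.7 - j129.1 V.
Step 5 — Current: I = V / Z = -0.69 + j0.3983 A = 0.7967∠150.0° A.
Step 6 — Complex power: S = V·I* = 69.83 + j159 VA.
Step 7 — Real power: P = Re(S) = 69.83 W.
Step 8 — Reactive power: Q = Im(S) = 159 VAR.
Step 9 — Apparent power: |S| = 173.7 VA.
Step 10 — Power factor: PF = P/|S| = 0.402 (lagging).

(a) P = 69.83 W  (b) Q = 159 VAR  (c) S = 173.7 VA  (d) PF = 0.402 (lagging)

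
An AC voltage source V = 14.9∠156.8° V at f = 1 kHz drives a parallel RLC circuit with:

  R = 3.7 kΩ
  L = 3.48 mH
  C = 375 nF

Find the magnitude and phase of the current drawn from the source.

Step 1 — Angular frequency: ω = 2π·f = 2π·1000 = 6283 rad/s.
Step 2 — Component impedances:
  R: Z = R = 3700 Ω
  L: Z = jωL = j·6283·0.00348 = 0 + j21.87 Ω
  C: Z = 1/(jωC) = -j/(ω·C) = 0 - j424.4 Ω
Step 3 — Parallel combination: 1/Z_total = 1/R + 1/L + 1/C; Z_total = 0.1436 + j23.05 Ω = 23.05∠89.6° Ω.
Step 4 — Source phasor: V = 14.9∠156.8° V = -13.7 + j5.87 V.
Step 5 — Ohm's law: I = V / Z_total = (-13.7 + j5.87) / (0.1436 + j23.05) = 0.2509 + j0.5957 A.
Step 6 — Convert to polar: |I| = 0.6463 A, ∠I = 67.2°.

I = 0.6463∠67.2° A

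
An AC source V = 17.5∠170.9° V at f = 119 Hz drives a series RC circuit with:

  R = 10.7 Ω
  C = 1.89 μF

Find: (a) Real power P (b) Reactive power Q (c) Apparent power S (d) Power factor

Step 1 — Angular frequency: ω = 2π·f = 2π·119 = 747.7 rad/s.
Step 2 — Component impedances:
  R: Z = R = 10.7 Ω
  C: Z = 1/(jωC) = -j/(ω·C) = 0 - j707.6 Ω
Step 3 — Series combination: Z_total = R + C = 10.7 - j707.6 Ω = 707.7∠-89.1° Ω.
Step 4 — Source phasor: V = 17.5∠170.9° V = -17.28 + j2.768 V.
Step 5 — Current: I = V / Z = -0.00428 - j0.02435 A = 0.02473∠-100.0° A.
Step 6 — Complex power: S = V·I* = 0.006542 - j0.4327 VA.
Step 7 — Real power: P = Re(S) = 0.006542 W.
Step 8 — Reactive power: Q = Im(S) = -0.4327 VAR.
Step 9 — Apparent power: |S| = 0.4327 VA.
Step 10 — Power factor: PF = P/|S| = 0.01512 (leading).

(a) P = 0.006542 W  (b) Q = -0.4327 VAR  (c) S = 0.4327 VA  (d) PF = 0.01512 (leading)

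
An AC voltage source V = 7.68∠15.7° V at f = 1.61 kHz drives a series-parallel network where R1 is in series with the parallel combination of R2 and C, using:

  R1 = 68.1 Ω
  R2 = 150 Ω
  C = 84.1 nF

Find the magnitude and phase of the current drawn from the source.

Step 1 — Angular frequency: ω = 2π·f = 2π·1610 = 1.012e+04 rad/s.
Step 2 — Component impedances:
  R1: Z = R = 68.1 Ω
  R2: Z = R = 150 Ω
  C: Z = 1/(jωC) = -j/(ω·C) = 0 - j1175 Ω
Step 3 — Parallel branch: R2 || C = 1/(1/R2 + 1/C) = 147.6 - j18.84 Ω.
Step 4 — Series with R1: Z_total = R1 + (R2 || C) = 215.7 - j18.84 Ω = 216.5∠-5.0° Ω.
Step 5 — Source phasor: V = 7.68∠15.7° V = 7.393 + j2.078 V.
Step 6 — Ohm's law: I = V / Z_total = (7.393 + j2.078) / (215.7 - j18.84) = 0.03318 + j0.01253 A.
Step 7 — Convert to polar: |I| = 0.03547 A, ∠I = 20.7°.

I = 0.03547∠20.7° A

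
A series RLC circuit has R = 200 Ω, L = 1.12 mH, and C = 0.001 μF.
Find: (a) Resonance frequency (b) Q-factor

Step 1 — Resonance condition Im(Z)=0 gives ω₀ = 1/√(LC).
Step 2 — ω₀ = 1/√(0.00112·1e-09) = 9.449e+05 rad/s.
Step 3 — f₀ = ω₀/(2π) = 1.504e+05 Hz.
Step 4 — Series Q: Q = ω₀L/R = 9.449e+05·0.00112/200 = 5.292.

(a) f₀ = 1.504e+05 Hz  (b) Q = 5.292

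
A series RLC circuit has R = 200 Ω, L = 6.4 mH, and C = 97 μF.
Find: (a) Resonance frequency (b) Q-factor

Step 1 — Resonance condition Im(Z)=0 gives ω₀ = 1/√(LC).
Step 2 — ω₀ = 1/√(0.0064·9.7e-05) = 1269 rad/s.
Step 3 — f₀ = ω₀/(2π) = 202 Hz.
Step 4 — Series Q: Q = ω₀L/R = 1269·0.0064/200 = 0.04061.

(a) f₀ = 202 Hz  (b) Q = 0.04061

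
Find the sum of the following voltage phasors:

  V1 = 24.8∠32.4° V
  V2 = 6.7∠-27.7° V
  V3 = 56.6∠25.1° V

Step 1 — Convert each phasor to rectangular form:
  V1 = 24.8·(cos(32.4°) + j·sin(32.4°)) = 20.94 + j13.29 V
  V2 = 6.7·(cos(-27.7°) + j·sin(-27.7°)) = 5.932 - j3.114 V
  V3 = 56.6·(cos(25.1°) + j·sin(25.1°)) = 51.26 + j24.01 V
Step 2 — Sum components: V_total = 78.13 + j34.18 V.
Step 3 — Convert to polar: |V_total| = 85.28 V, ∠V_total = 23.6°.

V_total = 85.28∠23.6° V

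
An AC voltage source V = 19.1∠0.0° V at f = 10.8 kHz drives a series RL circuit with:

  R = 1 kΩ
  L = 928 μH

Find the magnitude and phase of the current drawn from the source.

Step 1 — Angular frequency: ω = 2π·f = 2π·1.08e+04 = 6.786e+04 rad/s.
Step 2 — Component impedances:
  R: Z = R = 1000 Ω
  L: Z = jωL = j·6.786e+04·0.000928 = 0 + j62.97 Ω
Step 3 — Series combination: Z_total = R + L = 1000 + j62.97 Ω = 1002∠3.6° Ω.
Step 4 — Source phasor: V = 19.1∠0.0° V = 19.1 V.
Step 5 — Ohm's law: I = V / Z_total = (19.1) / (1000 + j62.97) = 0.01902 - j0.001198 A.
Step 6 — Convert to polar: |I| = 0.01906 A, ∠I = -3.6°.

I = 0.01906∠-3.6° A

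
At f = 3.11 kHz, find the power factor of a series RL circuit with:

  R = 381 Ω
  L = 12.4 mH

Step 1 — Angular frequency: ω = 2π·f = 2π·3110 = 1.954e+04 rad/s.
Step 2 — Component impedances:
  R: Z = R = 381 Ω
  L: Z = jωL = j·1.954e+04·0.0124 = 0 + j242.3 Ω
Step 3 — Series combination: Z_total = R + L = 381 + j242.3 Ω = 451.5∠32.5° Ω.
Step 4 — Power factor: PF = cos(φ) = Re(Z)/|Z| = 381/451.52 = 0.8438.
Step 5 — Type: Im(Z) = 242.3 ⇒ lagging (phase φ = 32.5°).

PF = 0.8438 (lagging, φ = 32.5°)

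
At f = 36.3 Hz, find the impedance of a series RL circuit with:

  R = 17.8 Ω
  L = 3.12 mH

Step 1 — Angular frequency: ω = 2π·f = 2π·36.3 = 228.1 rad/s.
Step 2 — Component impedances:
  R: Z = R = 17.8 Ω
  L: Z = jωL = j·228.1·0.00312 = 0 + j0.7116 Ω
Step 3 — Series combination: Z_total = R + L = 17.8 + j0.7116 Ω = 17.81∠2.3° Ω.

Z = 17.8 + j0.7116 Ω = 17.81∠2.3° Ω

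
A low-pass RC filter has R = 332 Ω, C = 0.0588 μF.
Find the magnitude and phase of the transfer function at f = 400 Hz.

Step 1 — Angular frequency: ω = 2π·400 = 2513 rad/s.
Step 2 — Transfer function: H(jω) = 1/(1 + jωRC).
Step 3 — Denominator: 1 + jωRC = 1 + j·2513·332·5.88e-08 = 1 + j0.04906.
Step 4 — H = 0.9976 - j0.04895.
Step 5 — Magnitude: |H| = 0.9988 (-0.0 dB); phase: φ = -2.8°.

|H| = 0.9988 (-0.0 dB), φ = -2.8°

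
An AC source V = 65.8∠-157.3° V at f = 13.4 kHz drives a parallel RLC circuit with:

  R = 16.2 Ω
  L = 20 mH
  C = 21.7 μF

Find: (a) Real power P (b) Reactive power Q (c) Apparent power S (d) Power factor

Step 1 — Angular frequency: ω = 2π·f = 2π·1.34e+04 = 8.419e+04 rad/s.
Step 2 — Component impedances:
  R: Z = R = 16.2 Ω
  L: Z = jωL = j·8.419e+04·0.02 = 0 + j1684 Ω
  C: Z = 1/(jωC) = -j/(ω·C) = 0 - j0.5473 Ω
Step 3 — Parallel combination: 1/Z_total = 1/R + 1/L + 1/C; Z_total = 0.01848 - j0.5469 Ω = 0.5472∠-88.1° Ω.
Step 4 — Source phasor: V = 65.8∠-157.3° V = -60.7 - j25.39 V.
Step 5 — Current: I = V / Z = 42.63 - j112.4 A = 120.2∠-69.2° A.
Step 6 — Complex power: S = V·I* = 267.3 - j7908 VA.
Step 7 — Real power: P = Re(S) = 267.3 W.
Step 8 — Reactive power: Q = Im(S) = -7908 VAR.
Step 9 — Apparent power: |S| = 7912 VA.
Step 10 — Power factor: PF = P/|S| = 0.03378 (leading).

(a) P = 267.3 W  (b) Q = -7908 VAR  (c) S = 7912 VA  (d) PF = 0.03378 (leading)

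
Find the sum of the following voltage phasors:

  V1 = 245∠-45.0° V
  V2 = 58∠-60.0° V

Step 1 — Convert each phasor to rectangular form:
  V1 = 245·(cos(-45.0°) + j·sin(-45.0°)) = 173.2 - j173.2 V
  V2 = 58·(cos(-60.0°) + j·sin(-60.0°)) = 29 - j50.23 V
Step 2 — Sum components: V_total = 202.2 - j223.5 V.
Step 3 — Convert to polar: |V_total| = 301.4 V, ∠V_total = -47.9°.

V_total = 301.4∠-47.9° V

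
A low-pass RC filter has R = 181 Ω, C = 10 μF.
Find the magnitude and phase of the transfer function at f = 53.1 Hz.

Step 1 — Angular frequency: ω = 2π·53.1 = 333.6 rad/s.
Step 2 — Transfer function: H(jω) = 1/(1 + jωRC).
Step 3 — Denominator: 1 + jωRC = 1 + j·333.6·181·1e-05 = 1 + j0.6039.
Step 4 — H = 0.7328 - j0.4425.
Step 5 — Magnitude: |H| = 0.856 (-1.4 dB); phase: φ = -31.1°.

|H| = 0.856 (-1.4 dB), φ = -31.1°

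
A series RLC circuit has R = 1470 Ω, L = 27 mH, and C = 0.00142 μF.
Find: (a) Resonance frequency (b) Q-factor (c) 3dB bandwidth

Step 1 — Resonance: ω₀ = 1/√(LC) = 1/√(0.027·1.42e-09) = 1.615e+05 rad/s.
Step 2 — f₀ = ω₀/(2π) = 2.57e+04 Hz.
Step 3 — Series Q: Q = ω₀L/R = 1.615e+05·0.027/1470 = 2.966.
Step 4 — Bandwidth: Δω = ω₀/Q = 5.444e+04 rad/s; BW = Δω/(2π) = 8665 Hz.

(a) f₀ = 2.57e+04 Hz  (b) Q = 2.966  (c) BW = 8665 Hz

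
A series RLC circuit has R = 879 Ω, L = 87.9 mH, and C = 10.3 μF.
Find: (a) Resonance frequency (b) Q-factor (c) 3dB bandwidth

Step 1 — Resonance condition Im(Z)=0 gives ω₀ = 1/√(LC).
Step 2 — ω₀ = 1/√(0.0879·1.03e-05) = 1051 rad/s.
Step 3 — f₀ = ω₀/(2π) = 167.3 Hz.
Step 4 — Series Q: Q = ω₀L/R = 1051·0.0879/879 = 0.1051.
Step 5 — 3dB bandwidth: Δω = ω₀/Q = 1e+04 rad/s; BW = Δω/(2π) = 1592 Hz.

(a) f₀ = 167.3 Hz  (b) Q = 0.1051  (c) BW = 1592 Hz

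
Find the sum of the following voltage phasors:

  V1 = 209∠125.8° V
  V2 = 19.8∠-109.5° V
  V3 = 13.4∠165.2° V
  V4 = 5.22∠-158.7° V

Step 1 — Convert each phasor to rectangular form:
  V1 = 209·(cos(125.8°) + j·sin(125.8°)) = -122.3 + j169.5 V
  V2 = 19.8·(cos(-109.5°) + j·sin(-109.5°)) = -6.609 - j18.66 V
  V3 = 13.4·(cos(165.2°) + j·sin(165.2°)) = -12.96 + j3.423 V
  V4 = 5.22·(cos(-158.7°) + j·sin(-158.7°)) = -4.863 - j1.896 V
Step 2 — Sum components: V_total = -146.7 + j152.4 V.
Step 3 — Convert to polar: |V_total| = 211.5 V, ∠V_total = 133.9°.

V_total = 211.5∠133.9° V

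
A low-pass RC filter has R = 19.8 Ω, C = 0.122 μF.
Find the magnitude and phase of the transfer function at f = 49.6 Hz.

Step 1 — Angular frequency: ω = 2π·49.6 = 311.6 rad/s.
Step 2 — Transfer function: H(jω) = 1/(1 + jωRC).
Step 3 — Denominator: 1 + jωRC = 1 + j·311.6·19.8·1.22e-07 = 1 + j0.0007528.
Step 4 — H = 1 - j0.0007528.
Step 5 — Magnitude: |H| = 1 (-0.0 dB); phase: φ = -0.0°.

|H| = 1 (-0.0 dB), φ = -0.0°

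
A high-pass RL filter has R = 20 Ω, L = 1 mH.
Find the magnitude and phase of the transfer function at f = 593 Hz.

Step 1 — Angular frequency: ω = 2π·593 = 3726 rad/s.
Step 2 — Transfer function: H(jω) = jωL/(R + jωL).
Step 3 — Numerator jωL = j·3.726; denominator R + jωL = 20 + j3.726.
Step 4 — H = 0.03354 + j0.18.
Step 5 — Magnitude: |H| = 0.1831 (-14.7 dB); phase: φ = 79.4°.

|H| = 0.1831 (-14.7 dB), φ = 79.4°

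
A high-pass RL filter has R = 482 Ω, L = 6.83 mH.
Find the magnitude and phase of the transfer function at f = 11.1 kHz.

Step 1 — Angular frequency: ω = 2π·1.11e+04 = 6.974e+04 rad/s.
Step 2 — Transfer function: H(jω) = jωL/(R + jωL).
Step 3 — Numerator jωL = j·476.3; denominator R + jωL = 482 + j476.3.
Step 4 — H = 0.4941 + j0.5.
Step 5 — Magnitude: |H| = 0.7029 (-3.1 dB); phase: φ = 45.3°.

|H| = 0.7029 (-3.1 dB), φ = 45.3°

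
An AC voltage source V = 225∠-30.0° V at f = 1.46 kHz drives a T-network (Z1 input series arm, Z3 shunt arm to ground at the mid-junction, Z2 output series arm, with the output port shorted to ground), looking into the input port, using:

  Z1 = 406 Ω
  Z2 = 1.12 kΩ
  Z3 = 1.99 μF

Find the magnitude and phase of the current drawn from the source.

Step 1 — Angular frequency: ω = 2π·f = 2π·1460 = 9173 rad/s.
Step 2 — Component impedances:
  Z1: Z = R = 406 Ω
  Z2: Z = R = 1120 Ω
  Z3: Z = 1/(jωC) = -j/(ω·C) = 0 - j54.78 Ω
Step 3 — With the output port shorted to ground, the output series arm Z2 runs from the junction to ground; the shunt arm Z3 also runs from the junction to ground. They appear in parallel: Z3 || Z2 = 2.673 - j54.65 Ω.
Step 4 — Series with input arm Z1: Z_in = Z1 + (Z3 || Z2) = 408.7 - j54.65 Ω = 412.3∠-7.6° Ω.
Step 5 — Source phasor: V = 225∠-30.0° V = 194.9 - j112.5 V.
Step 6 — Ohm's law: I = V / Z_total = (194.9 - j112.5) / (408.7 - j54.65) = 0.5046 - j0.2078 A.
Step 7 — Convert to polar: |I| = 0.5457 A, ∠I = -22.4°.

I = 0.5457∠-22.4° A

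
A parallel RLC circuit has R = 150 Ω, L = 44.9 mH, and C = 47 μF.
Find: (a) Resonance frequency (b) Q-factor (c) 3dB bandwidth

Step 1 — Resonance: ω₀ = 1/√(LC) = 1/√(0.0449·4.7e-05) = 688.4 rad/s.
Step 2 — f₀ = ω₀/(2π) = 109.6 Hz.
Step 3 — Parallel Q: Q = R/(ω₀L) = 150/(688.4·0.0449) = 4.853.
Step 4 — Bandwidth: Δω = ω₀/Q = 141.8 rad/s; BW = Δω/(2π) = 22.58 Hz.

(a) f₀ = 109.6 Hz  (b) Q = 4.853  (c) BW = 22.58 Hz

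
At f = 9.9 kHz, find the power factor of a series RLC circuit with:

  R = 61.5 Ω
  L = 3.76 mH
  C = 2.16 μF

Step 1 — Angular frequency: ω = 2π·f = 2π·9900 = 6.22e+04 rad/s.
Step 2 — Component impedances:
  R: Z = R = 61.5 Ω
  L: Z = jωL = j·6.22e+04·0.00376 = 0 + j233.9 Ω
  C: Z = 1/(jωC) = -j/(ω·C) = 0 - j7.443 Ω
Step 3 — Series combination: Z_total = R + L + C = 61.5 + j226.4 Ω = 234.6∠74.8° Ω.
Step 4 — Power factor: PF = cos(φ) = Re(Z)/|Z| = 61.5/234.6 = 0.2621.
Step 5 — Type: Im(Z) = 226.4 ⇒ lagging (phase φ = 74.8°).

PF = 0.2621 (lagging, φ = 74.8°)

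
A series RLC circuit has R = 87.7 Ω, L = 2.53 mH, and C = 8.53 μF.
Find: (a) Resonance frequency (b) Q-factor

Step 1 — Resonance condition Im(Z)=0 gives ω₀ = 1/√(LC).
Step 2 — ω₀ = 1/√(0.00253·8.53e-06) = 6807 rad/s.
Step 3 — f₀ = ω₀/(2π) = 1083 Hz.
Step 4 — Series Q: Q = ω₀L/R = 6807·0.00253/87.7 = 0.1964.

(a) f₀ = 1083 Hz  (b) Q = 0.1964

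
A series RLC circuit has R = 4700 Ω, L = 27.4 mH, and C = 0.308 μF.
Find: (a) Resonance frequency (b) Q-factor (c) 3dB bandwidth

Step 1 — Resonance: ω₀ = 1/√(LC) = 1/√(0.0274·3.08e-07) = 1.089e+04 rad/s.
Step 2 — f₀ = ω₀/(2π) = 1732 Hz.
Step 3 — Series Q: Q = ω₀L/R = 1.089e+04·0.0274/4700 = 0.06346.
Step 4 — Bandwidth: Δω = ω₀/Q = 1.715e+05 rad/s; BW = Δω/(2π) = 2.73e+04 Hz.

(a) f₀ = 1732 Hz  (b) Q = 0.06346  (c) BW = 2.73e+04 Hz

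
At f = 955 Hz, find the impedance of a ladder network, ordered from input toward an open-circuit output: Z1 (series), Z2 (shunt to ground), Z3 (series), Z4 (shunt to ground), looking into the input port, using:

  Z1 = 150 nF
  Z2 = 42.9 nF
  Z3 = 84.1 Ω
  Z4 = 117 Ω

Step 1 — Angular frequency: ω = 2π·f = 2π·955 = 6000 rad/s.
Step 2 — Component impedances:
  Z1: Z = 1/(jωC) = -j/(ω·C) = 0 - j1111 Ω
  Z2: Z = 1/(jωC) = -j/(ω·C) = 0 - j3885 Ω
  Z3: Z = R = 84.1 Ω
  Z4: Z = R = 117 Ω
Step 3 — Ladder network (open output): work backward from the far end, alternating series and parallel combinations. Z_in = 200.6 - j1121 Ω = 1139∠-79.9° Ω.

Z = 200.6 - j1121 Ω = 1139∠-79.9° Ω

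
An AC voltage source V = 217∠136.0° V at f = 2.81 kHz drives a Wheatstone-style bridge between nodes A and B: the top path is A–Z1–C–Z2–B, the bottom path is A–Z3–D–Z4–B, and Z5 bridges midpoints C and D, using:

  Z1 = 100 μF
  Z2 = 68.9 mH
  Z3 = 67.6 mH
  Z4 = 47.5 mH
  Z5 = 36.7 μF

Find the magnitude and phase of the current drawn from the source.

Step 1 — Angular frequency: ω = 2π·f = 2π·2810 = 1.766e+04 rad/s.
Step 2 — Component impedances:
  Z1: Z = 1/(jωC) = -j/(ω·C) = 0 - j0.5664 Ω
  Z2: Z = jωL = j·1.766e+04·0.0689 = 0 + j1216 Ω
  Z3: Z = jωL = j·1.766e+04·0.0676 = 0 + j1194 Ω
  Z4: Z = jωL = j·1.766e+04·0.0475 = 0 + j838.6 Ω
  Z5: Z = 1/(jωC) = -j/(ω·C) = 0 - j1.543 Ω
Step 3 — Bridge requires nodal analysis (the Z5 bridge couples midpoints C and D, so the two paths cannot be reduced to a simple series/parallel combination). Setting node B to ground and injecting 1 A at node A, the 3-node admittance system at A, C, D solves to V_A = Z_AB = 0 + j495.3 Ω = 495.3∠90.0° Ω.
Step 4 — Source phasor: V = 217∠136.0° V = -156.1 + j150.7 V.
Step 5 — Ohm's law: I = V / Z_total = (-156.1 + j150.7) / (0 + j495.3) = 0.3043 + j0.3152 A.
Step 6 — Convert to polar: |I| = 0.4381 A, ∠I = 46.0°.

I = 0.4381∠46.0° A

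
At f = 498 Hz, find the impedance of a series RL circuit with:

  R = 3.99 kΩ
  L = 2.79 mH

Step 1 — Angular frequency: ω = 2π·f = 2π·498 = 3129 rad/s.
Step 2 — Component impedances:
  R: Z = R = 3990 Ω
  L: Z = jωL = j·3129·0.00279 = 0 + j8.73 Ω
Step 3 — Series combination: Z_total = R + L = 3990 + j8.73 Ω = 3990∠0.1° Ω.

Z = 3990 + j8.73 Ω = 3990∠0.1° Ω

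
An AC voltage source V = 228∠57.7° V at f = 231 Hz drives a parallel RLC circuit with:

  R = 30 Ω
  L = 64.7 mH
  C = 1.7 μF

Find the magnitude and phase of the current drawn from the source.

Step 1 — Angular frequency: ω = 2π·f = 2π·231 = 1451 rad/s.
Step 2 — Component impedances:
  R: Z = R = 30 Ω
  L: Z = jωL = j·1451·0.0647 = 0 + j93.91 Ω
  C: Z = 1/(jωC) = -j/(ω·C) = 0 - j405.3 Ω
Step 3 — Parallel combination: 1/Z_total = 1/R + 1/L + 1/C; Z_total = 28.3 + j6.945 Ω = 29.14∠13.8° Ω.
Step 4 — Source phasor: V = 228∠57.7° V = 121.8 + j192.7 V.
Step 5 — Ohm's law: I = V / Z_total = (121.8 + j192.7) / (28.3 + j6.945) = 5.638 + j5.427 A.
Step 6 — Convert to polar: |I| = 7.826 A, ∠I = 43.9°.

I = 7.826∠43.9° A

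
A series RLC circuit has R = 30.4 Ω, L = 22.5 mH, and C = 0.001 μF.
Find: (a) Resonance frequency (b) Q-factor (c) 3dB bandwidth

Step 1 — Resonance condition Im(Z)=0 gives ω₀ = 1/√(LC).
Step 2 — ω₀ = 1/√(0.0225·1e-09) = 2.108e+05 rad/s.
Step 3 — f₀ = ω₀/(2π) = 3.355e+04 Hz.
Step 4 — Series Q: Q = ω₀L/R = 2.108e+05·0.0225/30.4 = 156.
Step 5 — 3dB bandwidth: Δω = ω₀/Q = 1351 rad/s; BW = Δω/(2π) = 215 Hz.

(a) f₀ = 3.355e+04 Hz  (b) Q = 156  (c) BW = 215 Hz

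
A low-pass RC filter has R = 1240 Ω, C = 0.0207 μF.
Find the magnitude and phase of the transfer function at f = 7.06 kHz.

Step 1 — Angular frequency: ω = 2π·7060 = 4.436e+04 rad/s.
Step 2 — Transfer function: H(jω) = 1/(1 + jωRC).
Step 3 — Denominator: 1 + jωRC = 1 + j·4.436e+04·1240·2.07e-08 = 1 + j1.139.
Step 4 — H = 0.4355 - j0.4958.
Step 5 — Magnitude: |H| = 0.6599 (-3.6 dB); phase: φ = -48.7°.

|H| = 0.6599 (-3.6 dB), φ = -48.7°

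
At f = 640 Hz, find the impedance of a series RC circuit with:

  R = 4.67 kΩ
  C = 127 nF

Step 1 — Angular frequency: ω = 2π·f = 2π·640 = 4021 rad/s.
Step 2 — Component impedances:
  R: Z = R = 4670 Ω
  C: Z = 1/(jωC) = -j/(ω·C) = 0 - j1958 Ω
Step 3 — Series combination: Z_total = R + C = 4670 - j1958 Ω = 5064∠-22.7° Ω.

Z = 4670 - j1958 Ω = 5064∠-22.7° Ω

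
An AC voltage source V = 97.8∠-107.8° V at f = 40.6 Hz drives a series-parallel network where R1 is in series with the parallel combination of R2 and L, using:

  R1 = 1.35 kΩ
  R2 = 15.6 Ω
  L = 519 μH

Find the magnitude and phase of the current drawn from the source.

Step 1 — Angular frequency: ω = 2π·f = 2π·40.6 = 255.1 rad/s.
Step 2 — Component impedances:
  R1: Z = R = 1350 Ω
  R2: Z = R = 15.6 Ω
  L: Z = jωL = j·255.1·0.000519 = 0 + j0.1324 Ω
Step 3 — Parallel branch: R2 || L = 1/(1/R2 + 1/L) = 0.001124 + j0.1324 Ω.
Step 4 — Series with R1: Z_total = R1 + (R2 || L) = 1350 + j0.1324 Ω = 1350∠0.0° Ω.
Step 5 — Source phasor: V = 97.8∠-107.8° V = -29.9 - j93.12 V.
Step 6 — Ohm's law: I = V / Z_total = (-29.9 - j93.12) / (1350 + j0.1324) = -0.02215 - j0.06897 A.
Step 7 — Convert to polar: |I| = 0.07244 A, ∠I = -107.8°.

I = 0.07244∠-107.8° A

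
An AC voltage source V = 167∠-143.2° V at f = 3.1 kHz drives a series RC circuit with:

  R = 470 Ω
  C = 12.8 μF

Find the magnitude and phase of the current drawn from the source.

Step 1 — Angular frequency: ω = 2π·f = 2π·3100 = 1.948e+04 rad/s.
Step 2 — Component impedances:
  R: Z = R = 470 Ω
  C: Z = 1/(jωC) = -j/(ω·C) = 0 - j4.011 Ω
Step 3 — Series combination: Z_total = R + C = 470 - j4.011 Ω = 470∠-0.5° Ω.
Step 4 — Source phasor: V = 167∠-143.2° V = -133.7 - j100 V.
Step 5 — Ohm's law: I = V / Z_total = (-133.7 - j100) / (470 - j4.011) = -0.2827 - j0.2153 A.
Step 6 — Convert to polar: |I| = 0.3553 A, ∠I = -142.7°.

I = 0.3553∠-142.7° A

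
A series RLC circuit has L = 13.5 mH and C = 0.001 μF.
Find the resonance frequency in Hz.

Step 1 — Resonance condition Im(Z)=0 gives ω₀ = 1/√(LC).
Step 2 — ω₀ = 1/√(0.0135·1e-09) = 2.722e+05 rad/s.
Step 3 — f₀ = ω₀/(2π) = 4.332e+04 Hz.

f₀ = 4.332e+04 Hz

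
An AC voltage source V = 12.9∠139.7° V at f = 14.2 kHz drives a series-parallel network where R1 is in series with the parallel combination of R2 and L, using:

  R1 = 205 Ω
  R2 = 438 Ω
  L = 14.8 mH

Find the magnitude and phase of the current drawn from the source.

Step 1 — Angular frequency: ω = 2π·f = 2π·1.42e+04 = 8.922e+04 rad/s.
Step 2 — Component impedances:
  R1: Z = R = 205 Ω
  R2: Z = R = 438 Ω
  L: Z = jωL = j·8.922e+04·0.0148 = 0 + j1320 Ω
Step 3 — Parallel branch: R2 || L = 1/(1/R2 + 1/L) = 394.6 + j130.9 Ω.
Step 4 — Series with R1: Z_total = R1 + (R2 || L) = 599.6 + j130.9 Ω = 613.7∠12.3° Ω.
Step 5 — Source phasor: V = 12.9∠139.7° V = -9.838 + j8.344 V.
Step 6 — Ohm's law: I = V / Z_total = (-9.838 + j8.344) / (599.6 + j130.9) = -0.01276 + j0.0167 A.
Step 7 — Convert to polar: |I| = 0.02102 A, ∠I = 127.4°.

I = 0.02102∠127.4° A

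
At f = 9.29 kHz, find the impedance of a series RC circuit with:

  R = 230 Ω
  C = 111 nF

Step 1 — Angular frequency: ω = 2π·f = 2π·9290 = 5.837e+04 rad/s.
Step 2 — Component impedances:
  R: Z = R = 230 Ω
  C: Z = 1/(jωC) = -j/(ω·C) = 0 - j154.3 Ω
Step 3 — Series combination: Z_total = R + C = 230 - j154.3 Ω = 277∠-33.9° Ω.

Z = 230 - j154.3 Ω = 277∠-33.9° Ω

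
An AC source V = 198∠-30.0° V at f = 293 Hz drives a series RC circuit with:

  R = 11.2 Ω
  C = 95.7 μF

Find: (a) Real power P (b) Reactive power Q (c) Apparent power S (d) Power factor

Step 1 — Angular frequency: ω = 2π·f = 2π·293 = 1841 rad/s.
Step 2 — Component impedances:
  R: Z = R = 11.2 Ω
  C: Z = 1/(jωC) = -j/(ω·C) = 0 - j5.676 Ω
Step 3 — Series combination: Z_total = R + C = 11.2 - j5.676 Ω = 12.56∠-26.9° Ω.
Step 4 — Source phasor: V = 198∠-30.0° V = 171.5 - j99 V.
Step 5 — Current: I = V / Z = 15.75 - j0.8596 A = 15.77∠-3.1° A.
Step 6 — Complex power: S = V·I* = 2785 - j1411 VA.
Step 7 — Real power: P = Re(S) = 2785 W.
Step 8 — Reactive power: Q = Im(S) = -1411 VAR.
Step 9 — Apparent power: |S| = 3122 VA.
Step 10 — Power factor: PF = P/|S| = 0.892 (leading).

(a) P = 2785 W  (b) Q = -1411 VAR  (c) S = 3122 VA  (d) PF = 0.892 (leading)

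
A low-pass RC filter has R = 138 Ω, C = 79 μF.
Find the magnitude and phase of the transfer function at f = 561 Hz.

Step 1 — Angular frequency: ω = 2π·561 = 3525 rad/s.
Step 2 — Transfer function: H(jω) = 1/(1 + jωRC).
Step 3 — Denominator: 1 + jωRC = 1 + j·3525·138·7.9e-05 = 1 + j38.43.
Step 4 — H = 0.0006767 - j0.02601.
Step 5 — Magnitude: |H| = 0.02601 (-31.7 dB); phase: φ = -88.5°.

|H| = 0.02601 (-31.7 dB), φ = -88.5°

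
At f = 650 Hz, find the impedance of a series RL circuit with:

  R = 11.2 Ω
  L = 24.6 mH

Step 1 — Angular frequency: ω = 2π·f = 2π·650 = 4084 rad/s.
Step 2 — Component impedances:
  R: Z = R = 11.2 Ω
  L: Z = jωL = j·4084·0.0246 = 0 + j100.5 Ω
Step 3 — Series combination: Z_total = R + L = 11.2 + j100.5 Ω = 101.1∠83.6° Ω.

Z = 11.2 + j100.5 Ω = 101.1∠83.6° Ω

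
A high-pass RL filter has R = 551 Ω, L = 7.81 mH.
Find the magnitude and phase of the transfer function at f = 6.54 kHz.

Step 1 — Angular frequency: ω = 2π·6540 = 4.109e+04 rad/s.
Step 2 — Transfer function: H(jω) = jωL/(R + jωL).
Step 3 — Numerator jωL = j·320.9; denominator R + jωL = 551 + j320.9.
Step 4 — H = 0.2533 + j0.4349.
Step 5 — Magnitude: |H| = 0.5033 (-6.0 dB); phase: φ = 59.8°.

|H| = 0.5033 (-6.0 dB), φ = 59.8°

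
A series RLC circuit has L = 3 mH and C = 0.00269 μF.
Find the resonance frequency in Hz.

Step 1 — Resonance condition Im(Z)=0 gives ω₀ = 1/√(LC).
Step 2 — ω₀ = 1/√(0.003·2.69e-09) = 3.52e+05 rad/s.
Step 3 — f₀ = ω₀/(2π) = 5.603e+04 Hz.

f₀ = 5.603e+04 Hz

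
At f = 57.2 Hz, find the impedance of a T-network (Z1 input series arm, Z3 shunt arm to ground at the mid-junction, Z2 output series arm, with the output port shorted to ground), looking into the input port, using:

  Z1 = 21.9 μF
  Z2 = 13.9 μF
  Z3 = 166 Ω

Step 1 — Angular frequency: ω = 2π·f = 2π·57.2 = 359.4 rad/s.
Step 2 — Component impedances:
  Z1: Z = 1/(jωC) = -j/(ω·C) = 0 - j127.1 Ω
  Z2: Z = 1/(jωC) = -j/(ω·C) = 0 - j200.2 Ω
  Z3: Z = R = 166 Ω
Step 3 — With the output port shorted to ground, the output series arm Z2 runs from the junction to ground; the shunt arm Z3 also runs from the junction to ground. They appear in parallel: Z3 || Z2 = 98.36 - j81.57 Ω.
Step 4 — Series with input arm Z1: Z_in = Z1 + (Z3 || Z2) = 98.36 - j208.6 Ω = 230.6∠-64.8° Ω.

Z = 98.36 - j208.6 Ω = 230.6∠-64.8° Ω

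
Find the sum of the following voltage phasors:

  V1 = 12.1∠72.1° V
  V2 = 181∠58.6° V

Step 1 — Convert each phasor to rectangular form:
  V1 = 12.1·(cos(72.1°) + j·sin(72.1°)) = 3.719 + j11.51 V
  V2 = 181·(cos(58.6°) + j·sin(58.6°)) = 94.3 + j154.5 V
Step 2 — Sum components: V_total = 98.02 + j166 V.
Step 3 — Convert to polar: |V_total| = 192.8 V, ∠V_total = 59.4°.

V_total = 192.8∠59.4° V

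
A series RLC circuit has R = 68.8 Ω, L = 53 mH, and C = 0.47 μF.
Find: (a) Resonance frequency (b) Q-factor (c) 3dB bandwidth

Step 1 — Resonance: ω₀ = 1/√(LC) = 1/√(0.053·4.7e-07) = 6336 rad/s.
Step 2 — f₀ = ω₀/(2π) = 1008 Hz.
Step 3 — Series Q: Q = ω₀L/R = 6336·0.053/68.8 = 4.881.
Step 4 — Bandwidth: Δω = ω₀/Q = 1298 rad/s; BW = Δω/(2π) = 206.6 Hz.

(a) f₀ = 1008 Hz  (b) Q = 4.881  (c) BW = 206.6 Hz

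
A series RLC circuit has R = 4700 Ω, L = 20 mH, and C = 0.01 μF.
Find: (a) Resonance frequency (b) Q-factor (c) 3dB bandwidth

Step 1 — Resonance: ω₀ = 1/√(LC) = 1/√(0.02·1e-08) = 7.071e+04 rad/s.
Step 2 — f₀ = ω₀/(2π) = 1.125e+04 Hz.
Step 3 — Series Q: Q = ω₀L/R = 7.071e+04·0.02/4700 = 0.3009.
Step 4 — Bandwidth: Δω = ω₀/Q = 2.35e+05 rad/s; BW = Δω/(2π) = 3.74e+04 Hz.

(a) f₀ = 1.125e+04 Hz  (b) Q = 0.3009  (c) BW = 3.74e+04 Hz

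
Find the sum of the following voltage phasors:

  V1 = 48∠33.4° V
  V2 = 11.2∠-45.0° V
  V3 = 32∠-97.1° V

Step 1 — Convert each phasor to rectangular form:
  V1 = 48·(cos(33.4°) + j·sin(33.4°)) = 40.07 + j26.42 V
  V2 = 11.2·(cos(-45.0°) + j·sin(-45.0°)) = 7.92 - j7.92 V
  V3 = 32·(cos(-97.1°) + j·sin(-97.1°)) = -3.955 - j31.75 V
Step 2 — Sum components: V_total = 44.04 - j13.25 V.
Step 3 — Convert to polar: |V_total| = 45.99 V, ∠V_total = -16.7°.

V_total = 45.99∠-16.7° V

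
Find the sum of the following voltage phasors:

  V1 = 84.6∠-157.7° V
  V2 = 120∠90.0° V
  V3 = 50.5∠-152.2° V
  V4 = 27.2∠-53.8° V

Step 1 — Convert each phasor to rectangular form:
  V1 = 84.6·(cos(-157.7°) + j·sin(-157.7°)) = -78.27 - j32.1 V
  V2 = 120·(cos(90.0°) + j·sin(90.0°)) = 0 + j120 V
  V3 = 50.5·(cos(-152.2°) + j·sin(-152.2°)) = -44.67 - j23.55 V
  V4 = 27.2·(cos(-53.8°) + j·sin(-53.8°)) = 16.06 - j21.95 V
Step 2 — Sum components: V_total = -106.9 + j42.4 V.
Step 3 — Convert to polar: |V_total| = 115 V, ∠V_total = 158.4°.

V_total = 115∠158.4° V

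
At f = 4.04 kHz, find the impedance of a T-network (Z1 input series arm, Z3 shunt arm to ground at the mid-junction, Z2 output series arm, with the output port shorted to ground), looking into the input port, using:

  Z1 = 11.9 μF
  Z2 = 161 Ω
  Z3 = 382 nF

Step 1 — Angular frequency: ω = 2π·f = 2π·4040 = 2.538e+04 rad/s.
Step 2 — Component impedances:
  Z1: Z = 1/(jωC) = -j/(ω·C) = 0 - j3.31 Ω
  Z2: Z = R = 161 Ω
  Z3: Z = 1/(jωC) = -j/(ω·C) = 0 - j103.1 Ω
Step 3 — With the output port shorted to ground, the output series arm Z2 runs from the junction to ground; the shunt arm Z3 also runs from the junction to ground. They appear in parallel: Z3 || Z2 = 46.84 - j73.12 Ω.
Step 4 — Series with input arm Z1: Z_in = Z1 + (Z3 || Z2) = 46.84 - j76.44 Ω = 89.65∠-58.5° Ω.

Z = 46.84 - j76.44 Ω = 89.65∠-58.5° Ω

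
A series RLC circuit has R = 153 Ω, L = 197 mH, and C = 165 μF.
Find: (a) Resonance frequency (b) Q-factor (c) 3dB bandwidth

Step 1 — Resonance: ω₀ = 1/√(LC) = 1/√(0.197·0.000165) = 175.4 rad/s.
Step 2 — f₀ = ω₀/(2π) = 27.92 Hz.
Step 3 — Series Q: Q = ω₀L/R = 175.4·0.197/153 = 0.2258.
Step 4 — Bandwidth: Δω = ω₀/Q = 776.6 rad/s; BW = Δω/(2π) = 123.6 Hz.

(a) f₀ = 27.92 Hz  (b) Q = 0.2258  (c) BW = 123.6 Hz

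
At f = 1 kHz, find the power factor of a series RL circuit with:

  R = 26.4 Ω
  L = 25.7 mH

Step 1 — Angular frequency: ω = 2π·f = 2π·1000 = 6283 rad/s.
Step 2 — Component impedances:
  R: Z = R = 26.4 Ω
  L: Z = jωL = j·6283·0.0257 = 0 + j161.5 Ω
Step 3 — Series combination: Z_total = R + L = 26.4 + j161.5 Ω = 163.6∠80.7° Ω.
Step 4 — Power factor: PF = cos(φ) = Re(Z)/|Z| = 26.4/163.62 = 0.1613.
Step 5 — Type: Im(Z) = 161.5 ⇒ lagging (phase φ = 80.7°).

PF = 0.1613 (lagging, φ = 80.7°)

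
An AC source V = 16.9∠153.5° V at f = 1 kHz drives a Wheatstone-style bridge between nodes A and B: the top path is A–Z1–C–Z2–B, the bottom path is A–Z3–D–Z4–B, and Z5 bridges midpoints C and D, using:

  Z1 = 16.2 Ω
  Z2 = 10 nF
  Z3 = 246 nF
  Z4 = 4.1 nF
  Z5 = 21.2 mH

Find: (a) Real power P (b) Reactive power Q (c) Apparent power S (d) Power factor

Step 1 — Angular frequency: ω = 2π·f = 2π·1000 = 6283 rad/s.
Step 2 — Component impedances:
  Z1: Z = R = 16.2 Ω
  Z2: Z = 1/(jωC) = -j/(ω·C) = 0 - j1.592e+04 Ω
  Z3: Z = 1/(jωC) = -j/(ω·C) = 0 - j647 Ω
  Z4: Z = 1/(jωC) = -j/(ω·C) = 0 - j3.882e+04 Ω
  Z5: Z = jωL = j·6283·0.0212 = 0 + j133.2 Ω
Step 3 — Bridge requires nodal analysis (the Z5 bridge couples midpoints C and D, so the two paths cannot be reduced to a simple series/parallel combination). Setting node B to ground and injecting 1 A at node A, the 3-node admittance system at A, C, D solves to V_A = Z_AB = 18.72 - j1.127e+04 Ω = 1.127e+04∠-89.9° Ω.
Step 4 — Source phasor: V = 16.9∠153.5° V = -15.12 + j7.541 V.
Step 5 — Current: I = V / Z = -0.0006711 - j0.00134 A = 0.001499∠-116.6° A.
Step 6 — Complex power: S = V·I* = 4.207e-05 - j0.02533 VA.
Step 7 — Real power: P = Re(S) = 4.207e-05 W.
Step 8 — Reactive power: Q = Im(S) = -0.02533 VAR.
Step 9 — Apparent power: |S| = 0.02533 VA.
Step 10 — Power factor: PF = P/|S| = 0.001661 (leading).

(a) P = 4.207e-05 W  (b) Q = -0.02533 VAR  (c) S = 0.02533 VA  (d) PF = 0.001661 (leading)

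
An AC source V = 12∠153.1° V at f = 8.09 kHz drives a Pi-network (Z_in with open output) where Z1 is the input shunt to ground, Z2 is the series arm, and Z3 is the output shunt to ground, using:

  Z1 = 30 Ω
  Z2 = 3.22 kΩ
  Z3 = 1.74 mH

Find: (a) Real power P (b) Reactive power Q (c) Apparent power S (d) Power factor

Step 1 — Angular frequency: ω = 2π·f = 2π·8090 = 5.083e+04 rad/s.
Step 2 — Component impedances:
  Z1: Z = R = 30 Ω
  Z2: Z = R = 3220 Ω
  Z3: Z = jωL = j·5.083e+04·0.00174 = 0 + j88.45 Ω
Step 3 — With open output, the series arm Z2 and the output shunt Z3 appear in series to ground: Z2 + Z3 = 3220 + j88.45 Ω.
Step 4 — Parallel with input shunt Z1: Z_in = Z1 || (Z2 + Z3) = 29.72 + j0.007531 Ω = 29.72∠0.0° Ω.
Step 5 — Source phasor: V = 12∠153.1° V = -10.7 + j5.429 V.
Step 6 — Current: I = V / Z = -0.36 + j0.1827 A = 0.4037∠153.1° A.
Step 7 — Complex power: S = V·I* = 4.845 + j0.001227 VA.
Step 8 — Real power: P = Re(S) = 4.845 W.
Step 9 — Reactive power: Q = Im(S) = 0.001227 VAR.
Step 10 — Apparent power: |S| = 4.845 VA.
Step 11 — Power factor: PF = P/|S| = 1 (lagging).

(a) P = 4.845 W  (b) Q = 0.001227 VAR  (c) S = 4.845 VA  (d) PF = 1 (lagging)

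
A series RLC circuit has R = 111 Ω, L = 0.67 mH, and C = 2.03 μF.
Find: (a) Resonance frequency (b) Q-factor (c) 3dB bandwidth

Step 1 — Resonance condition Im(Z)=0 gives ω₀ = 1/√(LC).
Step 2 — ω₀ = 1/√(0.00067·2.03e-06) = 2.712e+04 rad/s.
Step 3 — f₀ = ω₀/(2π) = 4316 Hz.
Step 4 — Series Q: Q = ω₀L/R = 2.712e+04·0.00067/111 = 0.1637.
Step 5 — 3dB bandwidth: Δω = ω₀/Q = 1.657e+05 rad/s; BW = Δω/(2π) = 2.637e+04 Hz.

(a) f₀ = 4316 Hz  (b) Q = 0.1637  (c) BW = 2.637e+04 Hz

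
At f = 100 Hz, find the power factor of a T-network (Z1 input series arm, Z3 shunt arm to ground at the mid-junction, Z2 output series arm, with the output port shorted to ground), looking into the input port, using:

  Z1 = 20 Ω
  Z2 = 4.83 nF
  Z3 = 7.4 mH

Step 1 — Angular frequency: ω = 2π·f = 2π·100 = 628.3 rad/s.
Step 2 — Component impedances:
  Z1: Z = R = 20 Ω
  Z2: Z = 1/(jωC) = -j/(ω·C) = 0 - j3.295e+05 Ω
  Z3: Z = jωL = j·628.3·0.0074 = 0 + j4.65 Ω
Step 3 — With the output port shorted to ground, the output series arm Z2 runs from the junction to ground; the shunt arm Z3 also runs from the junction to ground. They appear in parallel: Z3 || Z2 = 0 + j4.65 Ω.
Step 4 — Series with input arm Z1: Z_in = Z1 + (Z3 || Z2) = 20 + j4.65 Ω = 20.53∠13.1° Ω.
Step 5 — Power factor: PF = cos(φ) = Re(Z)/|Z| = 20/20.533 = 0.974.
Step 6 — Type: Im(Z) = 4.65 ⇒ lagging (phase φ = 13.1°).

PF = 0.974 (lagging, φ = 13.1°)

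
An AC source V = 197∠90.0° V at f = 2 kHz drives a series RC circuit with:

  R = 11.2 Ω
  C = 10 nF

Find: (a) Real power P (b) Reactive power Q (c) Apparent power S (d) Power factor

Step 1 — Angular frequency: ω = 2π·f = 2π·2000 = 1.257e+04 rad/s.
Step 2 — Component impedances:
  R: Z = R = 11.2 Ω
  C: Z = 1/(jωC) = -j/(ω·C) = 0 - j7958 Ω
Step 3 — Series combination: Z_total = R + C = 11.2 - j7958 Ω = 7958∠-89.9° Ω.
Step 4 — Source phasor: V = 197∠90.0° V = 0 + j197 V.
Step 5 — Current: I = V / Z = -0.02476 + j3.484e-05 A = 0.02476∠179.9° A.
Step 6 — Complex power: S = V·I* = 0.006864 - j4.877 VA.
Step 7 — Real power: P = Re(S) = 0.006864 W.
Step 8 — Reactive power: Q = Im(S) = -4.877 VAR.
Step 9 — Apparent power: |S| = 4.877 VA.
Step 10 — Power factor: PF = P/|S| = 0.001407 (leading).

(a) P = 0.006864 W  (b) Q = -4.877 VAR  (c) S = 4.877 VA  (d) PF = 0.001407 (leading)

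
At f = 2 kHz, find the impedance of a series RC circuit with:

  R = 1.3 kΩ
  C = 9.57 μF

Step 1 — Angular frequency: ω = 2π·f = 2π·2000 = 1.257e+04 rad/s.
Step 2 — Component impedances:
  R: Z = R = 1300 Ω
  C: Z = 1/(jωC) = -j/(ω·C) = 0 - j8.315 Ω
Step 3 — Series combination: Z_total = R + C = 1300 - j8.315 Ω = 1300∠-0.4° Ω.

Z = 1300 - j8.315 Ω = 1300∠-0.4° Ω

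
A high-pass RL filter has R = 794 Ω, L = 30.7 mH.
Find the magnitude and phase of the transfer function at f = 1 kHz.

Step 1 — Angular frequency: ω = 2π·1000 = 6283 rad/s.
Step 2 — Transfer function: H(jω) = jωL/(R + jωL).
Step 3 — Numerator jωL = j·192.9; denominator R + jωL = 794 + j192.9.
Step 4 — H = 0.05573 + j0.2294.
Step 5 — Magnitude: |H| = 0.2361 (-12.5 dB); phase: φ = 76.3°.

|H| = 0.2361 (-12.5 dB), φ = 76.3°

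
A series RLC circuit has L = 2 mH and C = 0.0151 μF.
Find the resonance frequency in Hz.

Step 1 — Resonance condition Im(Z)=0 gives ω₀ = 1/√(LC).
Step 2 — ω₀ = 1/√(0.002·1.51e-08) = 1.82e+05 rad/s.
Step 3 — f₀ = ω₀/(2π) = 2.896e+04 Hz.

f₀ = 2.896e+04 Hz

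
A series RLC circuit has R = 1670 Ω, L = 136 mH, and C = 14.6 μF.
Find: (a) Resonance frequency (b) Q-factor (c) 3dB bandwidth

Step 1 — Resonance: ω₀ = 1/√(LC) = 1/√(0.136·1.46e-05) = 709.7 rad/s.
Step 2 — f₀ = ω₀/(2π) = 112.9 Hz.
Step 3 — Series Q: Q = ω₀L/R = 709.7·0.136/1670 = 0.05779.
Step 4 — Bandwidth: Δω = ω₀/Q = 1.228e+04 rad/s; BW = Δω/(2π) = 1954 Hz.

(a) f₀ = 112.9 Hz  (b) Q = 0.05779  (c) BW = 1954 Hz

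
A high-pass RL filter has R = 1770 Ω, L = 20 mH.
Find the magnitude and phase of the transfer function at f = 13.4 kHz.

Step 1 — Angular frequency: ω = 2π·1.34e+04 = 8.419e+04 rad/s.
Step 2 — Transfer function: H(jω) = jωL/(R + jωL).
Step 3 — Numerator jωL = j·1684; denominator R + jωL = 1770 + j1684.
Step 4 — H = 0.4751 + j0.4994.
Step 5 — Magnitude: |H| = 0.6893 (-3.2 dB); phase: φ = 46.4°.

|H| = 0.6893 (-3.2 dB), φ = 46.4°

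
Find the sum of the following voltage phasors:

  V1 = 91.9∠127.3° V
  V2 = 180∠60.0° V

Step 1 — Convert each phasor to rectangular form:
  V1 = 91.9·(cos(127.3°) + j·sin(127.3°)) = -55.69 + j73.1 V
  V2 = 180·(cos(60.0°) + j·sin(60.0°)) = 90 + j155.9 V
Step 2 — Sum components: V_total = 34.31 + j229 V.
Step 3 — Convert to polar: |V_total| = 231.5 V, ∠V_total = 81.5°.

V_total = 231.5∠81.5° V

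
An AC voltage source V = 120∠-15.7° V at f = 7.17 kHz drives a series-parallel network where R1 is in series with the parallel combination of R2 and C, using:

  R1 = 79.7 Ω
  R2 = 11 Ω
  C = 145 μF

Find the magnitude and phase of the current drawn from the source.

Step 1 — Angular frequency: ω = 2π·f = 2π·7170 = 4.505e+04 rad/s.
Step 2 — Component impedances:
  R1: Z = R = 79.7 Ω
  R2: Z = R = 11 Ω
  C: Z = 1/(jωC) = -j/(ω·C) = 0 - j0.1531 Ω
Step 3 — Parallel branch: R2 || C = 1/(1/R2 + 1/C) = 0.00213 - j0.1531 Ω.
Step 4 — Series with R1: Z_total = R1 + (R2 || C) = 79.7 - j0.1531 Ω = 79.7∠-0.1° Ω.
Step 5 — Source phasor: V = 120∠-15.7° V = 115.5 - j32.47 V.
Step 6 — Ohm's law: I = V / Z_total = (115.5 - j32.47) / (79.7 - j0.1531) = 1.45 - j0.4046 A.
Step 7 — Convert to polar: |I| = 1.506 A, ∠I = -15.6°.

I = 1.506∠-15.6° A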